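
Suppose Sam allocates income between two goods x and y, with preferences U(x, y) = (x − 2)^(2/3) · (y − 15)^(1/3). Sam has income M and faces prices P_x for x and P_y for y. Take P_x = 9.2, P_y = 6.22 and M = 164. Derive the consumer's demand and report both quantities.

x* = 5.7899, y* = 17.8028

This is Cobb-Douglas in (x−2, y−15): tangency gives 2/3·P_y·(y−15) = 1/3·P_x·(x−2).
Substituting into the budget: x* = 2 + 2/3·(M − 2·P_x − 15·P_y)/P_x, and y* = 15 + 1/3·(…)/P_y.
Discretionary income = 164 − 2·9.2 − 15·6.22 = 52.3; x* = 2 + 2/3·52.3/9.2 = 5.7899; y* = 15 + 1/3·52.3/6.22 = 17.8028.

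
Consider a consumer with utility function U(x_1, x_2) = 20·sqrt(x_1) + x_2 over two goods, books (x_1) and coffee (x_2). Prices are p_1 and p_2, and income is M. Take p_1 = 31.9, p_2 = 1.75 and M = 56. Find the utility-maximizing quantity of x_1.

x_1* = 0.301

Solve: √x_1 = 10·p_2/p_1, so x_1*(p_1,p_2) = (10·p_2/p_1)², and x_2* = (M − p_1·x_1*)/p_2.
Plugging in: x_1* = (10·1.75/31.9)² = 0.301.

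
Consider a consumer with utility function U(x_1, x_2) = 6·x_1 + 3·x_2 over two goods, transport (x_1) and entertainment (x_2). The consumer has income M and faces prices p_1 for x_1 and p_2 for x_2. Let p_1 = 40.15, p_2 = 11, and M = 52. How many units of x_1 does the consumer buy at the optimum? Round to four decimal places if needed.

x_1* = 0

Perfect substitutes: compare marginal utility per dollar. 6/p_1 vs 3/p_2 → 0.1494 vs 0.2727.
x_2 gives more utility per dollar, so spend all income on x_2: x_2* = M/p_2, x_1* = 0.
Numerically: x_1* = 0, x_2* = 4.7273.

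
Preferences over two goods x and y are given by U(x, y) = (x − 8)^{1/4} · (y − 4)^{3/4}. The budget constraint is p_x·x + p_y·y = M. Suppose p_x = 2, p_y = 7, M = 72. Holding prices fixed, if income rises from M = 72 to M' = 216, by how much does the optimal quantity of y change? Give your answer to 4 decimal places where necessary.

Δy* = 15.4286

Substituting into the budget: x* = 8 + 0.25·(M − 8·p_x − 4·p_y)/p_x, and y* = 4 + 0.75·(…)/p_y.
Discretionary income = 72 − 8·2 − 4·7 = 28; y* = 4 + 0.75·28/7 = 7.
At M' = 216: y* = 22.4286. Change: 22.4286 − 7 = 15.4286.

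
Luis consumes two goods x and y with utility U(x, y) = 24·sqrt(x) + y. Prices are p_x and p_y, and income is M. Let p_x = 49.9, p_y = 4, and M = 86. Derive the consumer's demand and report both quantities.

x* = 0.9253, y* = 9.9569

Set MRS = p_x/p_y: 12·x^(−1/2) = p_x/p_y.
Solve: √x = 12·p_y/p_x, so x*(p_x,p_y) = (12·p_y/p_x)², and y* = (M − p_x·x*)/p_y.
Plugging in: x* = (12·4/49.9)² = 0.9253, y* = 9.9569.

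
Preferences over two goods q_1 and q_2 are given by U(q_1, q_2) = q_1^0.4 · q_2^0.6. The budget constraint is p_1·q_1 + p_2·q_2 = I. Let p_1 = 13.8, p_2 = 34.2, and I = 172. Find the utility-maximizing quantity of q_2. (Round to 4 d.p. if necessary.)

q_2* = 3.0175

MU_q_1/MU_q_2 = (0.4·q_2)/(0.6·q_1); tangency sets this equal to p_1/p_2.
So 0.4·p_2·q_2 = 0.6·p_1·q_1; combined with the budget, a share 0.4 of income goes to q_1.
Demand: q_1*(p_1,p_2,I) = 0.4·I/p_1 and q_2* = 0.6·I/p_2.
At p_1=13.8, p_2=34.2, I=172: q_2* = 0.6·172/34.2 = 3.0175.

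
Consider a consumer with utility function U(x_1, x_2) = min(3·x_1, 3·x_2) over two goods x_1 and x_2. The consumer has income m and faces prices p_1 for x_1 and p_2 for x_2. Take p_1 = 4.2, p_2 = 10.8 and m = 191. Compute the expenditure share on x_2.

share on x_2 = 0.72

Leontief preferences: the optimum is at the kink where x_1/3 = x_2/3, i.e. x_2 = x_1.
Budget: p_1·x_1 + p_2·x_1 = m, so (3·p_1 + 3·p_2)·x_1 = 3·m.
Demand: x_1*(p_1,p_2,m) = 3·m/(3·p_1 + 3·p_2), x_2* = 3·m/(3·p_1 + 3·p_2).
Here 3·4.2 + 3·10.8 = 45, giving x_1* = 12.7333 and x_2* = 12.7333.
Expenditure on x_2: 10.8·12.7333 = 137.52; share = 0.72.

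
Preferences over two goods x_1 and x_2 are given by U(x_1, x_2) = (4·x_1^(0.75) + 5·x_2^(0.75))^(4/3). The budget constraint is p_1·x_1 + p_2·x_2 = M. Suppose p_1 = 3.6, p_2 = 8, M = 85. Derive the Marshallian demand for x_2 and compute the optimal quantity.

x_2* = 1.9336

From the CES first-order condition, (4/5)·(x_2/x_1)^(0.25) = p_1/p_2.
Solve for the ratio: x_2/x_1 = [(5/4)·p_1/p_2]^(4).
Substitute x_2 = (x_2/x_1)·x_1 into the budget: x_1* = M/(p_1 + p_2·(x_2/x_1)).
Numerically x_2/x_1 = 0.100113, so x_1* = 85/(3.6 + 8·0.100113) = 19.3142 and x_2* = 0.100113·19.3142 = 1.9336.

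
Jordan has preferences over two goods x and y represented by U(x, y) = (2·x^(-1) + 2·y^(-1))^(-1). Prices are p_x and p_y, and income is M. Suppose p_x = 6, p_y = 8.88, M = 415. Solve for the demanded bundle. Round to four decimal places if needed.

MRS = MU_x/MU_y = (y/x)^(2). Set equal to p_x/p_y.
Hence y/x = (p_x/p_y)^(1/(2)), i.e. raised to the 0.5 power.
With the ratio pinned down, the budget gives x* = M/(p_x + p_y·(y/x)) and y* = (y/x)·x*.
Numerically y/x = 0.821995, so x* = 415/(6 + 8.88·0.821995) = 31.2046 and y* = 0.821995·31.2046 = 25.65.

x* = 31.2046, y* = 25.65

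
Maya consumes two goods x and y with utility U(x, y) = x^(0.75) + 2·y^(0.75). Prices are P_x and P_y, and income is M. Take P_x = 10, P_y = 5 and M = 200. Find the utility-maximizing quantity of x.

From the CES first-order condition, (1/2)·(y/x)^(0.25) = P_x/P_y.
Hence y/x = (2·P_x/P_y)^(1/(0.25)), i.e. raised to the 4 power.
With the ratio pinned down, the budget gives x* = M/(P_x + P_y·(y/x)) and y* = (y/x)·x*.
Numerically y/x = 256, so x* = 200/(10 + 5·256) = 0.155.

x* = 0.155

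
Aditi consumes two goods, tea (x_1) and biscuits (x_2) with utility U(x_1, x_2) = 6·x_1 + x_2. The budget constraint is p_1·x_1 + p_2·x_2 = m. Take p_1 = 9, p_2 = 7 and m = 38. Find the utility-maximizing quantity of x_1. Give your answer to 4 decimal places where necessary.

x_1* = 4.2222

Linear utility — the consumer picks whichever good has higher MU/price: 6/9 = 0.6667 vs 1/7 = 0.1429.
x_1 gives more utility per dollar, so spend all income on x_1: x_1* = m/p_1, x_2* = 0.
Numerically: x_1* = 4.2222, x_2* = 0.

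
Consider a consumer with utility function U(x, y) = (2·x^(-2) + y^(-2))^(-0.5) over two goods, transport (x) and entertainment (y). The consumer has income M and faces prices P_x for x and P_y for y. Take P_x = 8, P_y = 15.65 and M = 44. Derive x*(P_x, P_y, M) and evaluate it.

MU_x ∝ 2·x^(-3), MU_y ∝ y^(-3), so MRS = 2·(y/x)^(3) = P_x/P_y.
Solve for the ratio: y/x = [(1/2)·P_x/P_y]^(1/3).
With the ratio pinned down, the budget gives x* = M/(P_x + P_y·(y/x)) and y* = (y/x)·x*.
Numerically y/x = 0.634622, so x* = 44/(8 + 15.65·0.634622) = 2.4537.

x* = 2.4537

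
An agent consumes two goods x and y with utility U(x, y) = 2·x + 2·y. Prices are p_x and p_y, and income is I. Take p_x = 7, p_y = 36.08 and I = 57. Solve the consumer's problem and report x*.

x* = 8.1429

Linear utility — the consumer picks whichever good has higher MU/price: 2/7 = 0.2857 vs 2/36.08 = 0.0554.
x gives more utility per dollar, so spend all income on x: x* = I/p_x, y* = 0.
Numerically: x* = 8.1429, y* = 0.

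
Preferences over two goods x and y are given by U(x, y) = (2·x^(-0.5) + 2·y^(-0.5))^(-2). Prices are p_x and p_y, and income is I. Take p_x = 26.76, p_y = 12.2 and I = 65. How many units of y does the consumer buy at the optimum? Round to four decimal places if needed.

y* = 2.3172

From the CES first-order condition, (y/x)^(1.5) = p_x/p_y.
Hence y/x = (p_x/p_y)^(1/(1.5)), i.e. raised to the 2/3 power.
Substitute y = (y/x)·x into the budget: x* = I/(p_x + p_y·(y/x)).
Numerically y/x = 1.688175, so x* = 65/(26.76 + 12.2·1.688175) = 1.3726 and y* = 1.688175·1.3726 = 2.3172.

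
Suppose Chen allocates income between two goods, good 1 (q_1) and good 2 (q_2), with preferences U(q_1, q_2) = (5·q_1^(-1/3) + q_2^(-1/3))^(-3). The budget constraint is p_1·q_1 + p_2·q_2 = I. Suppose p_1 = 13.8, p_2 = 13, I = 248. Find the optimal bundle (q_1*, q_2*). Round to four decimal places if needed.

MU_q_1 ∝ 5·q_1^(-4/3), MU_q_2 ∝ q_2^(-4/3), so MRS = 5·(q_2/q_1)^(4/3) = p_1/p_2.
Hence q_2/q_1 = ((1/5)·p_1/p_2)^(1/(4/3)), i.e. raised to the 0.75 power.
With the ratio pinned down, the budget gives q_1* = I/(p_1 + p_2·(q_2/q_1)) and q_2* = (q_2/q_1)·q_1*.
Numerically q_2/q_1 = 0.312769, so q_1* = 248/(13.8 + 13·0.312769) = 13.8811 and q_2* = 0.312769·13.8811 = 4.3416.

q_1* = 13.8811, q_2* = 4.3416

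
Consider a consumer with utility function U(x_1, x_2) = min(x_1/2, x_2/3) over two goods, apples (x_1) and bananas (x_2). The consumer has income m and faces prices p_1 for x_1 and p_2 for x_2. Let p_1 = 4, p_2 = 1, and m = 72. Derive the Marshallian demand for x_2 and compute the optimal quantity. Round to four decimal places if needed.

Demand: x_1*(p_1,p_2,m) = 2·m/(2·p_1 + 3·p_2), x_2* = 3·m/(2·p_1 + 3·p_2).
Here 2·4 + 3·1 = 11, giving x_2* = 19.6364.

x_2* = 19.6364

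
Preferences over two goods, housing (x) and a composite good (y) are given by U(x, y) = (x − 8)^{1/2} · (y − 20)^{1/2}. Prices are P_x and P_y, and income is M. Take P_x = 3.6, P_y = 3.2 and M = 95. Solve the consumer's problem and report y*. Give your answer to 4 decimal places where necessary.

y* = 20.3438

MRS = (y−20)/(x−8). Tangency with P_x/P_y gives y−20 = (P_x/P_y)·(x−8).
After buying the subsistence bundle (8, 20), a share 0.5 of the remaining income goes to x: x* = 8 + 0.5·(M − 8P_x − 20P_y)/P_x.
Discretionary income = 95 − 8·3.6 − 20·3.2 = 2.2; y* = 20 + 0.5·2.2/3.2 = 20.3438.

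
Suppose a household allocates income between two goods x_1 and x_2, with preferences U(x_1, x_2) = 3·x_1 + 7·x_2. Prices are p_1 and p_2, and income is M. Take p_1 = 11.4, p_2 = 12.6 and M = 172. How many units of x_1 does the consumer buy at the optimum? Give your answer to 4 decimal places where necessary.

Perfect substitutes: compare marginal utility per dollar. 3/p_1 vs 7/p_2 → 0.2632 vs 0.5556.
x_2 gives more utility per dollar, so spend all income on x_2: x_2* = M/p_2, x_1* = 0.
Numerically: x_1* = 0, x_2* = 13.6508.

x_1* = 0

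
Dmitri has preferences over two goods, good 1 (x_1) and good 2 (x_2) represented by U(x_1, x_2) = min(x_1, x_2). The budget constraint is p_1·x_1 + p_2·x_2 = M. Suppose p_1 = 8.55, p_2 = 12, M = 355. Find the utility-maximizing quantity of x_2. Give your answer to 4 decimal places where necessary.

x_2* = 17.2749

Here 8.55 + 12 = 20.55, giving x_2* = 17.2749.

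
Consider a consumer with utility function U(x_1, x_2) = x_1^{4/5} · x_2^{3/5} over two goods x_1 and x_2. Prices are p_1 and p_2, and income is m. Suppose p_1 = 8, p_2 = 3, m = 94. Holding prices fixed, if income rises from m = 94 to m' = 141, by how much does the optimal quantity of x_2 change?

MU_x_1/MU_x_2 = (0.8·x_2)/(0.6·x_1); tangency sets this equal to p_1/p_2.
So 0.8·p_2·x_2 = 0.6·p_1·x_1; combined with the budget, a share 4/7 of income goes to x_1.
Demand: x_1*(p_1,p_2,m) = 4/7·m/p_1 and x_2* = 3/7·m/p_2.
At p_1=8, p_2=3, m=94: x_2* = 3/7·94/3 = 13.4286.
At m' = 141: x_2* = 20.1429. Change: 20.1429 − 13.4286 = 6.7143.

Δx_2* = 6.7143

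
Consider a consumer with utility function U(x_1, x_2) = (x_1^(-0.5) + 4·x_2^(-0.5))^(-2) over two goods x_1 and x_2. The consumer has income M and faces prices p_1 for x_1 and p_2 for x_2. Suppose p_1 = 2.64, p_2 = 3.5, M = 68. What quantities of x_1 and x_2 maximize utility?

MU_x_1 ∝ x_1^(-1.5), MU_x_2 ∝ 4·x_2^(-1.5), so MRS = (1/4)·(x_2/x_1)^(1.5) = p_1/p_2.
Hence x_2/x_1 = (4·p_1/p_2)^(1/(1.5)), i.e. raised to the 2/3 power.
Substitute x_2 = (x_2/x_1)·x_1 into the budget: x_1* = M/(p_1 + p_2·(x_2/x_1)).
Numerically x_2/x_1 = 2.088, so x_1* = 68/(2.64 + 3.5·2.088) = 6.8355 and x_2* = 2.088·6.8355 = 14.2726.

x_1* = 6.8355, x_2* = 14.2726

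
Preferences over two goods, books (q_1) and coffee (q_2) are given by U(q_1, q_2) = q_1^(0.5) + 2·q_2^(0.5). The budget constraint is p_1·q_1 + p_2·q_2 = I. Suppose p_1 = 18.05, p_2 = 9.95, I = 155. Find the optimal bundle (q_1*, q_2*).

From the CES first-order condition, (1/2)·(q_2/q_1)^(0.5) = p_1/p_2.
Solve for the ratio: q_2/q_1 = [2·p_1/p_2]^(2).
Substitute q_2 = (q_2/q_1)·q_1 into the budget: q_1* = I/(p_1 + p_2·(q_2/q_1)).
Numerically q_2/q_1 = 13.163405, so q_1* = 155/(18.05 + 9.95·13.163405) = 1.0401 and q_2* = 13.163405·1.0401 = 13.6911.

q_1* = 1.0401, q_2* = 13.6911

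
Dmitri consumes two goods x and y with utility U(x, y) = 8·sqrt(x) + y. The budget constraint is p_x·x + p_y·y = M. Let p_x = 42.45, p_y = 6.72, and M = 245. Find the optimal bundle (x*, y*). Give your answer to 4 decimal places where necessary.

MU_x = 4/√x, MU_y = 1. Tangency: 4/√x = p_x/p_y.
Solve: √x = 4·p_y/p_x, so x*(p_x,p_y) = (4·p_y/p_x)², and y* = (M − p_x·x*)/p_y.
Plugging in: x* = (4·6.72/42.45)² = 0.401, y* = 33.9255.

x* = 0.401, y* = 33.9255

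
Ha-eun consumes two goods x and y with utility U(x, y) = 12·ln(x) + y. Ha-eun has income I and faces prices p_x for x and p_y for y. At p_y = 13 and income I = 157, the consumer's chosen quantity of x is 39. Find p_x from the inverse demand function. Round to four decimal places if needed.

p_x = 4

MU_x = 12/x, MU_y = 1. Tangency: 12/x = p_x/p_y.
So x*(p_x,p_y) = 12·p_y/p_x, independent of income; and y* = (I − 12·p_y)/p_y.
Set x* = 39 in the demand function and solve for p_x: p_x = 4.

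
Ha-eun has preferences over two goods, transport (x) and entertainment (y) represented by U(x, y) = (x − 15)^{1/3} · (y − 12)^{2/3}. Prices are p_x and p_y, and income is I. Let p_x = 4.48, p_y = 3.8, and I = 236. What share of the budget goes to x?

share on x = 0.4588

MRS = (1/2)·(y−12)/(x−15). Tangency with p_x/p_y gives y−12 = 2·(p_x/p_y)·(x−15).
After buying the subsistence bundle (15, 12), a share 1/3 of the remaining income goes to x: x* = 15 + 1/3·(I − 15p_x − 12p_y)/p_x.
Discretionary income = 236 − 15·4.48 − 12·3.8 = 123.2; x* = 15 + 1/3·123.2/4.48 = 24.1667; y* = 12 + 2/3·123.2/3.8 = 33.614.
Expenditure on x: 4.48·24.1667 = 108.2667; share = 0.4588.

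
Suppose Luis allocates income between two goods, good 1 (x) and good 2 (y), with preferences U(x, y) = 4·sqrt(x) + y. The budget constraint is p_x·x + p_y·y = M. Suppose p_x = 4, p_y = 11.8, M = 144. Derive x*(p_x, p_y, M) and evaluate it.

x* = 34.81

Utility is quasi-linear in y; the FOC for x is 2/√x = p_x/p_y.
Thus x* = (2·p_y/p_x)² — independent of M — with the rest of income spent on y.
Plugging in: x* = (2·11.8/4)² = 34.81.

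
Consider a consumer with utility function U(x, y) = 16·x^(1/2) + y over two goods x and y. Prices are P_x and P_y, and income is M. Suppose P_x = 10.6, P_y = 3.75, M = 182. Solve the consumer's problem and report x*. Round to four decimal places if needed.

Set MRS = P_x/P_y: 8·x^(−1/2) = P_x/P_y.
Solve: √x = 8·P_y/P_x, so x*(P_x,P_y) = (8·P_y/P_x)², and y* = (M − P_x·x*)/P_y.
Plugging in: x* = (8·3.75/10.6)² = 8.01.

x* = 8.01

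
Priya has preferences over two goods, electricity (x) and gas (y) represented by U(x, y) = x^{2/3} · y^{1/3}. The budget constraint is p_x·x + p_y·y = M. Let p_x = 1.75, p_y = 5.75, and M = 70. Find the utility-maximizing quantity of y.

y* = 4.058

The MRS is 2·y/x. Set MRS = p_x/p_y.
Rearranging, p_y·y = (1/2)·p_x·x. Substituting into the budget gives p_x·x·(1 + (1/2)) = M.
Demand: x*(p_x,p_y,M) = 2/3·M/p_x and y* = 1/3·M/p_y.
At p_x=1.75, p_y=5.75, M=70: y* = 1/3·70/5.75 = 4.058.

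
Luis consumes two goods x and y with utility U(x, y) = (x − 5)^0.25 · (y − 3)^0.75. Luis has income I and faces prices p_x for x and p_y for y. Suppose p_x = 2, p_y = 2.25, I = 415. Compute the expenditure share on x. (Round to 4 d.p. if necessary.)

Discretionary income = 415 − 5·2 − 3·2.25 = 398.25; x* = 5 + 0.25·398.25/2 = 54.7812; y* = 3 + 0.75·398.25/2.25 = 135.75.
Expenditure on x: 2·54.7812 = 109.5625; share = 0.264.

share on x = 0.264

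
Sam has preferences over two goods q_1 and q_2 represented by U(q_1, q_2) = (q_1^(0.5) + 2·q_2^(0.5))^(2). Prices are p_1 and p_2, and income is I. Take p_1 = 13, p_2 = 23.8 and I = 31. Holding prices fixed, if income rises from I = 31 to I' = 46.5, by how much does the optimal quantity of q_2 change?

Δq_2* = 0.4468

MU_q_1 ∝ q_1^(-0.5), MU_q_2 ∝ 2·q_2^(-0.5), so MRS = (1/2)·(q_2/q_1)^(0.5) = p_1/p_2.
Hence q_2/q_1 = (2·p_1/p_2)^(1/(0.5)), i.e. raised to the 2 power.
Substitute q_2 = (q_2/q_1)·q_1 into the budget: q_1* = I/(p_1 + p_2·(q_2/q_1)).
Numerically q_2/q_1 = 1.193419, so q_1* = 31/(13 + 23.8·1.193419) = 0.7487 and q_2* = 1.193419·0.7487 = 0.8936.
At I' = 46.5: q_2* = 1.3403. Change: 1.3403 − 0.8936 = 0.4468.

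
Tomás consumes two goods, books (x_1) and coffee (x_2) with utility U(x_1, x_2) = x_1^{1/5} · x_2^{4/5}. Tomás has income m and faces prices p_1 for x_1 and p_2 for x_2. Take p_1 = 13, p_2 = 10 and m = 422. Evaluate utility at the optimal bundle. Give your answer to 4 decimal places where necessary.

MU_x_1/MU_x_2 = (0.2·x_2)/(0.8·x_1); tangency sets this equal to p_1/p_2.
So 0.2·p_2·x_2 = 0.8·p_1·x_1; combined with the budget, a share 0.2 of income goes to x_1.
Demand: x_1*(p_1,p_2,m) = 0.2·m/p_1 and x_2* = 0.8·m/p_2.
At p_1=13, p_2=10, m=422: x_1* = 0.2·422/13 = 6.4923, x_2* = 33.76.
Utility at the optimum: U(6.4923, 33.76) = 24.2774.

V = 24.2774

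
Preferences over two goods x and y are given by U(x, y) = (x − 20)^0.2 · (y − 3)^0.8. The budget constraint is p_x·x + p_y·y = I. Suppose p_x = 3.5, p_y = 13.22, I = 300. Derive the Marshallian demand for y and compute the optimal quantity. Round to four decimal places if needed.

y* = 14.5183

After buying the subsistence bundle (20, 3), a share 0.2 of the remaining income goes to x: x* = 20 + 0.2·(I − 20p_x − 3p_y)/p_x.
Discretionary income = 300 − 20·3.5 − 3·13.22 = 190.34; y* = 3 + 0.8·190.34/13.22 = 14.5183.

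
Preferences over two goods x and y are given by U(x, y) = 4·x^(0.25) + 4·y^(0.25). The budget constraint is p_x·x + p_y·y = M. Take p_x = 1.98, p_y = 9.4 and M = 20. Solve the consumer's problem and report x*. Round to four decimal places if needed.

MRS = MU_x/MU_y = (y/x)^(0.75). Set equal to p_x/p_y.
Hence y/x = (p_x/p_y)^(1/(0.75)), i.e. raised to the 4/3 power.
With the ratio pinned down, the budget gives x* = M/(p_x + p_y·(y/x)) and y* = (y/x)·x*.
Numerically y/x = 0.125328, so x* = 20/(1.98 + 9.4·0.125328) = 6.3329.

x* = 6.3329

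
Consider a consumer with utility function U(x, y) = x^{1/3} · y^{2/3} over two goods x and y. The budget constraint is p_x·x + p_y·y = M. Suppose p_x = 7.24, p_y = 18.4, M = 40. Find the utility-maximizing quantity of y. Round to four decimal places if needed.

y* = 1.4493

Demand: x*(p_x,p_y,M) = 1/3·M/p_x and y* = 2/3·M/p_y.
At p_x=7.24, p_y=18.4, M=40: y* = 2/3·40/18.4 = 1.4493.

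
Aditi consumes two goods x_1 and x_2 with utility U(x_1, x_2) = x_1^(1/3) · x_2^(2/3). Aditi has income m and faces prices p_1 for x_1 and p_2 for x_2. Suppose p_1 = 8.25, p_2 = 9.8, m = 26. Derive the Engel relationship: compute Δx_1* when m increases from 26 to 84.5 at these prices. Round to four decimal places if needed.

At p_1=8.25, p_2=9.8, m=26: x_1* = 1/3·26/8.25 = 1.0505.
At m' = 84.5: x_1* = 3.4141. Change: 3.4141 − 1.0505 = 2.3636.

Δx_1* = 2.3636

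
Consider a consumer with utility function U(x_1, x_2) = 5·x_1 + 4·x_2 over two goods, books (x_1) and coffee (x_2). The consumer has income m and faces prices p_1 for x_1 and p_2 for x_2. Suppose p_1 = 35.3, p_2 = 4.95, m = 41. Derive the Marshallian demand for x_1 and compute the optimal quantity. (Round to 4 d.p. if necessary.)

x_1* = 0

Perfect substitutes: compare marginal utility per dollar. 5/p_1 vs 4/p_2 → 0.1416 vs 0.8081.
x_2 gives more utility per dollar, so spend all income on x_2: x_2* = m/p_2, x_1* = 0.
Numerically: x_1* = 0, x_2* = 8.2828.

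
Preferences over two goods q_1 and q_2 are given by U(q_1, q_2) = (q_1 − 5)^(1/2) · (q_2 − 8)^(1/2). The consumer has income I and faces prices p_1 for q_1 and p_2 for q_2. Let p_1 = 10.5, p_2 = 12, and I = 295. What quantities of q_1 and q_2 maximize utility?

q_1* = 11.9762, q_2* = 14.1042

This is Cobb-Douglas in (q_1−5, q_2−8): tangency gives 0.5·p_2·(q_2−8) = 0.5·p_1·(q_1−5).
Substituting into the budget: q_1* = 5 + 0.5·(I − 5·p_1 − 8·p_2)/p_1, and q_2* = 8 + 0.5·(…)/p_2.
Discretionary income = 295 − 5·10.5 − 8·12 = 146.5; q_1* = 5 + 0.5·146.5/10.5 = 11.9762; q_2* = 8 + 0.5·146.5/12 = 14.1042.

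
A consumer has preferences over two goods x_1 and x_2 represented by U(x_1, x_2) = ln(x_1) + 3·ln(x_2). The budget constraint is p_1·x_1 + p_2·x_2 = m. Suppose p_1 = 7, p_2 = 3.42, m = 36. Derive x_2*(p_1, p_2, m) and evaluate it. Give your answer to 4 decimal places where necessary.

x_2* = 7.8947

Demand: x_1*(p_1,p_2,m) = 0.25·m/p_1 and x_2* = 0.75·m/p_2.
At p_1=7, p_2=3.42, m=36: x_2* = 0.75·36/3.42 = 7.8947.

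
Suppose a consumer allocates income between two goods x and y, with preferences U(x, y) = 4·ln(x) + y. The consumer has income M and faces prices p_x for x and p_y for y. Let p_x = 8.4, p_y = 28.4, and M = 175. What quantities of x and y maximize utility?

x* = 13.5238, y* = 2.162

Set MRS = p_x/p_y: (4/x)/1 = p_x/p_y.
So x*(p_x,p_y) = 4·p_y/p_x, independent of income; and y* = (M − 4·p_y)/p_y.
At the given prices: x* = 4·28.4/8.4 = 13.5238, and y* = 2.162.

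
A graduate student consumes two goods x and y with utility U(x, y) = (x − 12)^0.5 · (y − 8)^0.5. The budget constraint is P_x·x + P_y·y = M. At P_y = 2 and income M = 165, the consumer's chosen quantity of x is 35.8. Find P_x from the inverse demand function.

P_x = 2.5

Let x' = x−12, y' = y−8. MRS = y'/x' = P_x/P_y.
After buying the subsistence bundle (12, 8), a share 0.5 of the remaining income goes to x: x* = 12 + 0.5·(M − 12P_x − 8P_y)/P_x.
Set x* = 35.8 in the demand function and solve for P_x: P_x = 2.5.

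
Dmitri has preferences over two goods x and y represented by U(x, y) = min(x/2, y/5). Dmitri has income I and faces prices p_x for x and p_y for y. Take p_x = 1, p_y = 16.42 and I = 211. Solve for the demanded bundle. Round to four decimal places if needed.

Leontief preferences: the optimum is at the kink where x/2 = y/5, i.e. y = (5/2)·x.
Budget: p_x·x + p_y·(5/2)·x = I, so (2·p_x + 5·p_y)·x = 2·I.
Demand: x*(p_x,p_y,I) = 2·I/(2·p_x + 5·p_y), y* = 5·I/(2·p_x + 5·p_y).
Here 2·1 + 5·16.42 = 84.1, giving x* = 5.0178 and y* = 12.5446.

x* = 5.0178, y* = 12.5446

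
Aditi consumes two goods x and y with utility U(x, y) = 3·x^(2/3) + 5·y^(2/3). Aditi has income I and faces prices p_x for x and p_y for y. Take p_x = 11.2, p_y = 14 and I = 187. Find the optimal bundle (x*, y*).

x* = 4.2131, y* = 9.9866

From the CES first-order condition, (3/5)·(y/x)^(1/3) = p_x/p_y.
Hence y/x = ((5/3)·p_x/p_y)^(1/(1/3)), i.e. raised to the 3 power.
Substitute y = (y/x)·x into the budget: x* = I/(p_x + p_y·(y/x)).
Numerically y/x = 2.37037, so x* = 187/(11.2 + 14·2.37037) = 4.2131 and y* = 2.37037·4.2131 = 9.9866.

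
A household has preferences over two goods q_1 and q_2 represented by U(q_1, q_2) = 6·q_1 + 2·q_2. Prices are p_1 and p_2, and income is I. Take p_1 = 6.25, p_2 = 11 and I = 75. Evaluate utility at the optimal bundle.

V = 72

Numerically: q_1* = 12, q_2* = 0.
Utility at the optimum: U(12, 0) = 72.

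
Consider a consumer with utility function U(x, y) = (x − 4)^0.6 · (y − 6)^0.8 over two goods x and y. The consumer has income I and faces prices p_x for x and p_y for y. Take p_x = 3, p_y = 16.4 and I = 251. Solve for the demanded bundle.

This is Cobb-Douglas in (x−4, y−6): tangency gives 0.6·p_y·(y−6) = 0.8·p_x·(x−4).
After buying the subsistence bundle (4, 6), a share 3/7 of the remaining income goes to x: x* = 4 + 3/7·(I − 4p_x − 6p_y)/p_x.
Discretionary income = 251 − 4·3 − 6·16.4 = 140.6; x* = 4 + 3/7·140.6/3 = 24.0857; y* = 6 + 4/7·140.6/16.4 = 10.899.

x* = 24.0857, y* = 10.899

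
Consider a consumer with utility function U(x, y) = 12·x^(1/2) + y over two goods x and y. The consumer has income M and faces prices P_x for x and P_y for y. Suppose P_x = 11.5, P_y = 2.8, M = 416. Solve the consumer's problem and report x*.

x* = 2.1341

Plugging in: x* = (6·2.8/11.5)² = 2.1341.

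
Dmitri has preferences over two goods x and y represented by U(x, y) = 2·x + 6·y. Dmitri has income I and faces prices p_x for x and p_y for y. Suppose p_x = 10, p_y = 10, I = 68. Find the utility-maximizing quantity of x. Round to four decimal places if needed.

Linear utility — the consumer picks whichever good has higher MU/price: 2/10 = 0.2 vs 6/10 = 0.6.
y gives more utility per dollar, so spend all income on y: y* = I/p_y, x* = 0.
Numerically: x* = 0, y* = 6.8.

x* = 0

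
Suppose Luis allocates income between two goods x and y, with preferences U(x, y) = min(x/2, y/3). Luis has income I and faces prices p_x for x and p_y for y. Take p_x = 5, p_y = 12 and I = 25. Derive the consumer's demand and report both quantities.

With perfect complements, no substitution: consume in ratio x:y = 2:3.
Budget: p_x·x + p_y·(3/2)·x = I, so (2·p_x + 3·p_y)·x = 2·I.
Demand: x*(p_x,p_y,I) = 2·I/(2·p_x + 3·p_y), y* = 3·I/(2·p_x + 3·p_y).
Here 2·5 + 3·12 = 46, giving x* = 1.087 and y* = 1.6304.

x* = 1.087, y* = 1.6304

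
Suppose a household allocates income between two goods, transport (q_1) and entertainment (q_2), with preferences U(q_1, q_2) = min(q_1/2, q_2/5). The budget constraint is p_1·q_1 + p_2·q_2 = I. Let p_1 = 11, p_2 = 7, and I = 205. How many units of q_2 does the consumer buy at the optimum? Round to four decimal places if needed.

With perfect complements, no substitution: consume in ratio q_1:q_2 = 2:5.
Budget: p_1·q_1 + p_2·(5/2)·q_1 = I, so (2·p_1 + 5·p_2)·q_1 = 2·I.
Demand: q_1*(p_1,p_2,I) = 2·I/(2·p_1 + 5·p_2), q_2* = 5·I/(2·p_1 + 5·p_2).
Here 2·11 + 5·7 = 57, giving q_2* = 17.9825.

q_2* = 17.9825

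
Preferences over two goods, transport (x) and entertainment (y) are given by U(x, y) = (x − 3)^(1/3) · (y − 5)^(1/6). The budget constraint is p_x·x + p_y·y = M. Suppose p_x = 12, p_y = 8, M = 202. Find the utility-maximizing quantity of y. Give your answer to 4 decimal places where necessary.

This is Cobb-Douglas in (x−3, y−5): tangency gives 1/3·p_y·(y−5) = 1/6·p_x·(x−3).
After buying the subsistence bundle (3, 5), a share 2/3 of the remaining income goes to x: x* = 3 + 2/3·(M − 3p_x − 5p_y)/p_x.
Discretionary income = 202 − 3·12 − 5·8 = 126; y* = 5 + 1/3·126/8 = 10.25.

y* = 10.25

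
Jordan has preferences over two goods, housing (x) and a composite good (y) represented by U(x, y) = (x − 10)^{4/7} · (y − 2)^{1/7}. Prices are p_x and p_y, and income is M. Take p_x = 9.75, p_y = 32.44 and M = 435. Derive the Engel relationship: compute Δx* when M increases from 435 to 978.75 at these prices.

Let x' = x−10, y' = y−2. MRS = 4·y'/x' = p_x/p_y.
Substituting into the budget: x* = 10 + 0.8·(M − 10·p_x − 2·p_y)/p_x, and y* = 2 + 0.2·(…)/p_y.
Discretionary income = 435 − 10·9.75 − 2·32.44 = 272.62; x* = 10 + 0.8·272.62/9.75 = 32.3688.
At M' = 978.75: x* = 76.9842. Change: 76.9842 − 32.3688 = 44.6154.

Δx* = 44.6154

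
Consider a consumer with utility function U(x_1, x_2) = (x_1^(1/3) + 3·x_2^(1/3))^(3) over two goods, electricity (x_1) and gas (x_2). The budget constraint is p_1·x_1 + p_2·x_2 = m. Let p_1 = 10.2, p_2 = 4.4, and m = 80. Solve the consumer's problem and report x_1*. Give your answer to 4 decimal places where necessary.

x_1* = 0.8801

MRS = MU_x_1/MU_x_2 = (1/3)·(x_2/x_1)^(2/3). Set equal to p_1/p_2.
Solve for the ratio: x_2/x_1 = [3·p_1/p_2]^(1.5).
Substitute x_2 = (x_2/x_1)·x_1 into the budget: x_1* = m/(p_1 + p_2·(x_2/x_1)).
Numerically x_2/x_1 = 18.34016, so x_1* = 80/(10.2 + 4.4·18.34016) = 0.8801.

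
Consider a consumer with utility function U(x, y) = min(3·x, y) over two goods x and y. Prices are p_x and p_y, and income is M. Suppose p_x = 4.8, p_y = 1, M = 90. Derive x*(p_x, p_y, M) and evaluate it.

x* = 11.5385

Leontief preferences: the optimum is at the kink where x/1 = y/3, i.e. y = 3·x.
Budget: p_x·x + p_y·3·x = M, so (p_x + 3·p_y)·x = M.
Demand: x*(p_x,p_y,M) = M/(p_x + 3·p_y), y* = 3·M/(p_x + 3·p_y).
Here 4.8 + 3·1 = 7.8, giving x* = 11.5385.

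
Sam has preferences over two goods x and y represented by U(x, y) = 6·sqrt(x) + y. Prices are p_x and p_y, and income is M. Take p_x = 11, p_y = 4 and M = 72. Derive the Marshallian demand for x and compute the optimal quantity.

Set MRS = p_x/p_y: 3·x^(−1/2) = p_x/p_y.
Solve: √x = 3·p_y/p_x, so x*(p_x,p_y) = (3·p_y/p_x)², and y* = (M − p_x·x*)/p_y.
Plugging in: x* = (3·4/11)² = 1.1901.

x* = 1.1901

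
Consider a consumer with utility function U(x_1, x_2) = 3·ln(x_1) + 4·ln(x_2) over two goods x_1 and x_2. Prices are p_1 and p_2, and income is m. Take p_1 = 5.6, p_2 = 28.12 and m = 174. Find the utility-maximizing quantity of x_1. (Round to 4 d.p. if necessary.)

MU_x_1/MU_x_2 = (3·x_2)/(4·x_1); tangency sets this equal to p_1/p_2.
Rearranging, p_2·x_2 = (4/3)·p_1·x_1. Substituting into the budget gives p_1·x_1·(1 + (4/3)) = m.
Demand: x_1*(p_1,p_2,m) = 3/7·m/p_1 and x_2* = 4/7·m/p_2.
At p_1=5.6, p_2=28.12, m=174: x_1* = 3/7·174/5.6 = 13.3163.

x_1* = 13.3163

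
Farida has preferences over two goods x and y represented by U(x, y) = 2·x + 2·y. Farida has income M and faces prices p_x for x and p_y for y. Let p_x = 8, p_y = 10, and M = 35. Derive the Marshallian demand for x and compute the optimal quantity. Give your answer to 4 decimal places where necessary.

x* = 4.375

Numerically: x* = 4.375, y* = 0.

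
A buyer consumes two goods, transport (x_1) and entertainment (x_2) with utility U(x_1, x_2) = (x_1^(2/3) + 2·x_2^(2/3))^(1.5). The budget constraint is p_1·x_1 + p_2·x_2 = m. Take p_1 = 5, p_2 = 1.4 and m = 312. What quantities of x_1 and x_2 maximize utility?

x_1* = 0.6056, x_2* = 220.6943

From the CES first-order condition, (1/2)·(x_2/x_1)^(1/3) = p_1/p_2.
Solve for the ratio: x_2/x_1 = [2·p_1/p_2]^(3).
Substitute x_2 = (x_2/x_1)·x_1 into the budget: x_1* = m/(p_1 + p_2·(x_2/x_1)).
Numerically x_2/x_1 = 364.431487, so x_1* = 312/(5 + 1.4·364.431487) = 0.6056 and x_2* = 364.431487·0.6056 = 220.6943.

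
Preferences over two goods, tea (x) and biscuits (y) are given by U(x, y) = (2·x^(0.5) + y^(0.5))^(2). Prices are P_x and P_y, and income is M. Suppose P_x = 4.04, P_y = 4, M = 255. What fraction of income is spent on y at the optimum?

share on y = 0.2016

MRS = MU_x/MU_y = 2·(y/x)^(0.5). Set equal to P_x/P_y.
Solve for the ratio: y/x = [(1/2)·P_x/P_y]^(2).
Substitute y = (y/x)·x into the budget: x* = M/(P_x + P_y·(y/x)).
Numerically y/x = 0.255025, so x* = 255/(4.04 + 4·0.255025) = 50.3943 and y* = 0.255025·50.3943 = 12.8518.
Expenditure on y: 4·12.8518 = 51.4072; share = 0.2016.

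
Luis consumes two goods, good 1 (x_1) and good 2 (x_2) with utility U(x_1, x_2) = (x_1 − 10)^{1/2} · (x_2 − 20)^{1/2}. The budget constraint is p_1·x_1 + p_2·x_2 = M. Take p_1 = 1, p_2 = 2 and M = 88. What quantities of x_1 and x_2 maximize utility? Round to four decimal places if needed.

MRS = (x_2−20)/(x_1−10). Tangency with p_1/p_2 gives x_2−20 = (p_1/p_2)·(x_1−10).
After buying the subsistence bundle (10, 20), a share 0.5 of the remaining income goes to x_1: x_1* = 10 + 0.5·(M − 10p_1 − 20p_2)/p_1.
Discretionary income = 88 − 10·1 − 20·2 = 38; x_1* = 10 + 0.5·38/1 = 29; x_2* = 20 + 0.5·38/2 = 29.5.

x_1* = 29, x_2* = 29.5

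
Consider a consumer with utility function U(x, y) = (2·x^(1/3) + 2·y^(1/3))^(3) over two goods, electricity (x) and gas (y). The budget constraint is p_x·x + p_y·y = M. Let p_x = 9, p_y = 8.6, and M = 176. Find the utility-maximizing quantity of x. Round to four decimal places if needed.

x* = 9.6667

MRS = MU_x/MU_y = (y/x)^(2/3). Set equal to p_x/p_y.
Hence y/x = (p_x/p_y)^(1/(2/3)), i.e. raised to the 1.5 power.
With the ratio pinned down, the budget gives x* = M/(p_x + p_y·(y/x)) and y* = (y/x)·x*.
Numerically y/x = 1.070573, so x* = 176/(9 + 8.6·1.070573) = 9.6667.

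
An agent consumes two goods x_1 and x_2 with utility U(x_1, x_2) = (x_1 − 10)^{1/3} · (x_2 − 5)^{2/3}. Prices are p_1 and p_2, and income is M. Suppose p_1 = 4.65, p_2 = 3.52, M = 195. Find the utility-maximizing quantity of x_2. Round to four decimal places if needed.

This is Cobb-Douglas in (x_1−10, x_2−5): tangency gives 1/3·p_2·(x_2−5) = 2/3·p_1·(x_1−10).
After buying the subsistence bundle (10, 5), a share 1/3 of the remaining income goes to x_1: x_1* = 10 + 1/3·(M − 10p_1 − 5p_2)/p_1.
Discretionary income = 195 − 10·4.65 − 5·3.52 = 130.9; x_2* = 5 + 2/3·130.9/3.52 = 29.7917.

x_2* = 29.7917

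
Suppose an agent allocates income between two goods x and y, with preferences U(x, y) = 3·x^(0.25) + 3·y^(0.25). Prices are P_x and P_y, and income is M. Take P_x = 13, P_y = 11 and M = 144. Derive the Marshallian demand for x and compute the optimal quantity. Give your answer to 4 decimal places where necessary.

x* = 5.3843

With the ratio pinned down, the budget gives x* = M/(P_x + P_y·(y/x)) and y* = (y/x)·x*.
Numerically y/x = 1.249494, so x* = 144/(13 + 11·1.249494) = 5.3843.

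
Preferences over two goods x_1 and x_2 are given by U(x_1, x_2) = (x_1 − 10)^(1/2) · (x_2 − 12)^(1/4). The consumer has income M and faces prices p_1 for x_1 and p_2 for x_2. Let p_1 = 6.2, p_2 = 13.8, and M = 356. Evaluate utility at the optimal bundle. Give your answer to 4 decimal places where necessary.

V = 4.931

This is Cobb-Douglas in (x_1−10, x_2−12): tangency gives 0.5·p_2·(x_2−12) = 0.25·p_1·(x_1−10).
After buying the subsistence bundle (10, 12), a share 2/3 of the remaining income goes to x_1: x_1* = 10 + 2/3·(M − 10p_1 − 12p_2)/p_1.
Discretionary income = 356 − 10·6.2 − 12·13.8 = 128.4; x_1* = 10 + 2/3·128.4/6.2 = 23.8065; x_2* = 12 + 1/3·128.4/13.8 = 15.1014.
Utility at the optimum: U(23.8065, 15.1014) = 4.931.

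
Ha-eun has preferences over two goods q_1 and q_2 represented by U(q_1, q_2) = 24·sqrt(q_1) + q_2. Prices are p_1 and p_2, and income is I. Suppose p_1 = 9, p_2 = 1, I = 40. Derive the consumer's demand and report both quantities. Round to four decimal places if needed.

q_1* = 1.7778, q_2* = 24

Set MRS = p_1/p_2: 12·q_1^(−1/2) = p_1/p_2.
Solve: √q_1 = 12·p_2/p_1, so q_1*(p_1,p_2) = (12·p_2/p_1)², and q_2* = (I − p_1·q_1*)/p_2.
Plugging in: q_1* = (12·1/9)² = 1.7778, q_2* = 24.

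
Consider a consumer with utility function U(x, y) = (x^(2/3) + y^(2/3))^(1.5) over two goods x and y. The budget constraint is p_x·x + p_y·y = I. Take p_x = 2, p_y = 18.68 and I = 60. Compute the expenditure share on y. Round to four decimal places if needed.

share on y = 0.0113

Numerically y/x = 0.001227, so x* = 60/(2 + 18.68·0.001227) = 29.66 and y* = 0.001227·29.66 = 0.0364.
Expenditure on y: 18.68·0.0364 = 0.68; share = 0.0113.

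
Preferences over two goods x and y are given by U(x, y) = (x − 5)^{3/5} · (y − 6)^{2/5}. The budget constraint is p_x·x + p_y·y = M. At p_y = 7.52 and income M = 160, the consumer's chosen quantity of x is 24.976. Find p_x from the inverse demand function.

This is Cobb-Douglas in (x−5, y−6): tangency gives 0.6·p_y·(y−6) = 0.4·p_x·(x−5).
After buying the subsistence bundle (5, 6), a share 0.6 of the remaining income goes to x: x* = 5 + 0.6·(M − 5p_x − 6p_y)/p_x.
Set x* = 24.976 in the demand function and solve for p_x: p_x = 3.

p_x = 3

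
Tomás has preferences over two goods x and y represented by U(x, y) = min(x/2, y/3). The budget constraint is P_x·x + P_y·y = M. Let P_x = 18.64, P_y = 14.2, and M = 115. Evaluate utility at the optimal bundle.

Leontief preferences: the optimum is at the kink where x/2 = y/3, i.e. y = (3/2)·x.
Budget: P_x·x + P_y·(3/2)·x = M, so (2·P_x + 3·P_y)·x = 2·M.
Demand: x*(P_x,P_y,M) = 2·M/(2·P_x + 3·P_y), y* = 3·M/(2·P_x + 3·P_y).
Here 2·18.64 + 3·14.2 = 79.88, giving x* = 2.8793 and y* = 4.319.
Utility at the optimum: U(2.8793, 4.319) = 1.4397.

V = 1.4397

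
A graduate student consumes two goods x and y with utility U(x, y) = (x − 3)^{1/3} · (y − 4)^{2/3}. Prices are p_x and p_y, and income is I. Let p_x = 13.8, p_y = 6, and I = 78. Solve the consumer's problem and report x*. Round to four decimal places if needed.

x* = 3.3043

After buying the subsistence bundle (3, 4), a share 1/3 of the remaining income goes to x: x* = 3 + 1/3·(I − 3p_x − 4p_y)/p_x.
Discretionary income = 78 − 3·13.8 − 4·6 = 12.6; x* = 3 + 1/3·12.6/13.8 = 3.3043.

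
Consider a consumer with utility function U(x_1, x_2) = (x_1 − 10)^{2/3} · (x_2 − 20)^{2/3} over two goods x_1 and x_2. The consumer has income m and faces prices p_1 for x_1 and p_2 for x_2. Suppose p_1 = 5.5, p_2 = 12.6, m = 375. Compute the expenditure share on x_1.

Let x_1' = x_1−10, x_2' = x_2−20. MRS = x_2'/x_1' = p_1/p_2.
After buying the subsistence bundle (10, 20), a share 0.5 of the remaining income goes to x_1: x_1* = 10 + 0.5·(m − 10p_1 − 20p_2)/p_1.
Discretionary income = 375 − 10·5.5 − 20·12.6 = 68; x_1* = 10 + 0.5·68/5.5 = 16.1818; x_2* = 20 + 0.5·68/12.6 = 22.6984.
Expenditure on x_1: 5.5·16.1818 = 89; share = 0.2373.

share on x_1 = 0.2373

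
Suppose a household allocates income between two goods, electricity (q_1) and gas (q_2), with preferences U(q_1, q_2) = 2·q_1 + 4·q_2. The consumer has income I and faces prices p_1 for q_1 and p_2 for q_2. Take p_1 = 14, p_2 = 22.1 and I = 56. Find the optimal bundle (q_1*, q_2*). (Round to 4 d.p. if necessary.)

q_1* = 0, q_2* = 2.5339

Perfect substitutes: compare marginal utility per dollar. 2/p_1 vs 4/p_2 → 0.1429 vs 0.181.
q_2 gives more utility per dollar, so spend all income on q_2: q_2* = I/p_2, q_1* = 0.
Numerically: q_1* = 0, q_2* = 2.5339.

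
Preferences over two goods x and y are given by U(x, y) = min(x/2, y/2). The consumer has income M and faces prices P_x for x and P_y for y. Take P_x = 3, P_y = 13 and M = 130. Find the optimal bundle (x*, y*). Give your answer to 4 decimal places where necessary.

With perfect complements, no substitution: consume in ratio x:y = 2:2.
Budget: P_x·x + P_y·x = M, so (2·P_x + 2·P_y)·x = 2·M.
Demand: x*(P_x,P_y,M) = 2·M/(2·P_x + 2·P_y), y* = 2·M/(2·P_x + 2·P_y).
Here 2·3 + 2·13 = 32, giving x* = 8.125 and y* = 8.125.

x* = 8.125, y* = 8.125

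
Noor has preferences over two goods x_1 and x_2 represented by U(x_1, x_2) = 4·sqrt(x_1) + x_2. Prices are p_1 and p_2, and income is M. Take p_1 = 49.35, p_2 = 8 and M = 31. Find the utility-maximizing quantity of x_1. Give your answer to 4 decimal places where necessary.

x_1* = 0.1051

Set MRS = p_1/p_2: 2·x_1^(−1/2) = p_1/p_2.
Thus x_1* = (2·p_2/p_1)² — independent of M — with the rest of income spent on x_2.
Plugging in: x_1* = (2·8/49.35)² = 0.1051.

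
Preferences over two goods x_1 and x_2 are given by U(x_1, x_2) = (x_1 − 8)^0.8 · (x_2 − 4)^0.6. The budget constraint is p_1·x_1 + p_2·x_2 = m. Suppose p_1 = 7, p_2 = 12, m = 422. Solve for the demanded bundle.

Let x_1' = x_1−8, x_2' = x_2−4. MRS = (4/3)·x_2'/x_1' = p_1/p_2.
After buying the subsistence bundle (8, 4), a share 4/7 of the remaining income goes to x_1: x_1* = 8 + 4/7·(m − 8p_1 − 4p_2)/p_1.
Discretionary income = 422 − 8·7 − 4·12 = 318; x_1* = 8 + 4/7·318/7 = 33.9592; x_2* = 4 + 3/7·318/12 = 15.3571.

x_1* = 33.9592, x_2* = 15.3571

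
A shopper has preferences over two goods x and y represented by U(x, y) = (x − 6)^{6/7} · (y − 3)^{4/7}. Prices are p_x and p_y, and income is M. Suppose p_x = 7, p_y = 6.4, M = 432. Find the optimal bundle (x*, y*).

x* = 37.7829, y* = 26.175

Discretionary income = 432 − 6·7 − 3·6.4 = 370.8; x* = 6 + 0.6·370.8/7 = 37.7829; y* = 3 + 0.4·370.8/6.4 = 26.175.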